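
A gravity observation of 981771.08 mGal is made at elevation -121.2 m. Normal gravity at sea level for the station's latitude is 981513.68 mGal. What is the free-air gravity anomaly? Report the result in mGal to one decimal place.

Free-air correction = 0.3086 × -121.2 = -37.40 mGal
Free-air anomaly = 981771.08 − 981513.68 + (-37.40) = 220.00 mGal

220.0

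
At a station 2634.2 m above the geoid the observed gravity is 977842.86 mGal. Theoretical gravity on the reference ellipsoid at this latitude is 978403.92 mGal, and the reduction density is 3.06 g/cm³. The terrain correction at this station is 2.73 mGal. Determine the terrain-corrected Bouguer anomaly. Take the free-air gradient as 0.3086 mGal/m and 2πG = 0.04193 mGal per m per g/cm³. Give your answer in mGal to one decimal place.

-83.4

Free-air correction = 0.3086 × 2634.2 = 812.91 mGal
Free-air anomaly = 977842.86 − 978403.92 + (812.91) = 251.85 mGal
Bouguer slab correction = 0.04193 × 3.06 × 2634.2 = 337.98 mGal
Simple Bouguer anomaly = 251.85 − (337.98) = -86.13 mGal
Complete Bouguer anomaly = -86.13 + 2.73 = -83.40 mGal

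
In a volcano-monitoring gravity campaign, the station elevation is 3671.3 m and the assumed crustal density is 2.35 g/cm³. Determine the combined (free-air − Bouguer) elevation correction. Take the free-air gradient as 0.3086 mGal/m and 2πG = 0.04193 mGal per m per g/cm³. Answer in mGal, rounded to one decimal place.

Combined gradient = 0.3086 − 0.04193 × 2.35 = 0.2100645 mGal/m
Combined elevation correction = 0.2100645 × 3671.3 = 771.2 mGal

771.2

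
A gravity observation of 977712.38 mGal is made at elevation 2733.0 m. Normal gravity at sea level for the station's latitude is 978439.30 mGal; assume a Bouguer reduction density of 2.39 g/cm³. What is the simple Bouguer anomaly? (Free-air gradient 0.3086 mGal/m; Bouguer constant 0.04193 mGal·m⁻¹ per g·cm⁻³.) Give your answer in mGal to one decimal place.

-157.4

Free-air correction = 0.3086 × 2733.0 = 843.40 mGal
Free-air anomaly = 977712.38 − 978439.30 + (843.40) = 116.48 mGal
Bouguer slab correction = 0.04193 × 2.39 × 2733.0 = 273.88 mGal
Simple Bouguer anomaly = 116.48 − (273.88) = -157.40 mGal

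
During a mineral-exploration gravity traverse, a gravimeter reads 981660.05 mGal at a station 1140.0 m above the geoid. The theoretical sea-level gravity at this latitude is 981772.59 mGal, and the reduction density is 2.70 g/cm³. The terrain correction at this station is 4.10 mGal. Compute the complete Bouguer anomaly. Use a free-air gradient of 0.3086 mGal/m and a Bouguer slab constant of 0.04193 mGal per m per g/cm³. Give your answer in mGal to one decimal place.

114.3

Free-air correction = 0.3086 × 1140.0 = 351.80 mGal
Free-air anomaly = 981660.05 − 981772.59 + (351.80) = 239.26 mGal
Bouguer slab correction = 0.04193 × 2.70 × 1140.0 = 129.06 mGal
Simple Bouguer anomaly = 239.26 − (129.06) = 110.20 mGal
Complete Bouguer anomaly = 110.20 + 4.10 = 114.30 mGal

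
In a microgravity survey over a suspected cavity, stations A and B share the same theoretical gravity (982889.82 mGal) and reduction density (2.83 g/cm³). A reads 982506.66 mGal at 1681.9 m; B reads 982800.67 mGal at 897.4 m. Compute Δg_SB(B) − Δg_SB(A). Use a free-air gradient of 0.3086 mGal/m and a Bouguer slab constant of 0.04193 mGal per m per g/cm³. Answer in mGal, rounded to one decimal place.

145.0

Δg_SB(A) = 982506.66 − 982889.82 + 0.3086×1681.9 − 0.04193×2.83×1681.9 = -63.70 mGal
Δg_SB(B) = 982800.67 − 982889.82 + 0.3086×897.4 − 0.04193×2.83×897.4 = 81.30 mGal
Difference = 81.30 − (-63.70) = 145.00 mGal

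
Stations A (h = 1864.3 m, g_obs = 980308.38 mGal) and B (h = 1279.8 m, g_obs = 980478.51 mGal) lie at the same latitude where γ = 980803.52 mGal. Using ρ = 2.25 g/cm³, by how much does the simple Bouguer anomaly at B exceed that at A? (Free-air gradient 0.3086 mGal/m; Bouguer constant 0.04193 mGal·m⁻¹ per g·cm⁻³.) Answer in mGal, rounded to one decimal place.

44.9

Δg_SB(A) = 980308.38 − 980803.52 + 0.3086×1864.3 − 0.04193×2.25×1864.3 = -95.70 mGal
Δg_SB(B) = 980478.51 − 980803.52 + 0.3086×1279.8 − 0.04193×2.25×1279.8 = -50.80 mGal
Difference = -50.80 − (-95.70) = 44.90 mGal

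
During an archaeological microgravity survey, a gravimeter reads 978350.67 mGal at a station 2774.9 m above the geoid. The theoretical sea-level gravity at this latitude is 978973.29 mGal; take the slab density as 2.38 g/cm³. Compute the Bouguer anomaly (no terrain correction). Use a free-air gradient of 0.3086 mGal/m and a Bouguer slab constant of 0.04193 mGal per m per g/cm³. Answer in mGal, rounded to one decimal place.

-43.2

Free-air correction = 0.3086 × 2774.9 = 856.33 mGal
Free-air anomaly = 978350.67 − 978973.29 + (856.33) = 233.71 mGal
Bouguer slab correction = 0.04193 × 2.38 × 2774.9 = 276.92 mGal
Simple Bouguer anomaly = 233.71 − (276.92) = -43.21 mGal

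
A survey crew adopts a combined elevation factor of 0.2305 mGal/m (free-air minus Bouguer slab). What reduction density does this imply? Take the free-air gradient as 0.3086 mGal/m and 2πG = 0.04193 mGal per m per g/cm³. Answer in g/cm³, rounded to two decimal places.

0.2305 = 0.3086 − 0.04193 × ρ
ρ = (0.3086 − 0.2305) / 0.04193 = 1.86 g/cm³

1.86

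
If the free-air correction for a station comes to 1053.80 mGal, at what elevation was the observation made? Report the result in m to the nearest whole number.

h = 1053.80 / 0.3086 = 3414.78 m

3415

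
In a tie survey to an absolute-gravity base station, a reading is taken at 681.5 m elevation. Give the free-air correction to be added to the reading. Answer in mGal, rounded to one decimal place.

210.3

Free-air correction = 0.3086 × 681.5 = 210.3 mGal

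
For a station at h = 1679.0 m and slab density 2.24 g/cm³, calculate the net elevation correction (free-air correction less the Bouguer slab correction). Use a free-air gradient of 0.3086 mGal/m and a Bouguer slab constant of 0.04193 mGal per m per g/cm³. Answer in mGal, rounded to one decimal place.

Combined gradient = 0.3086 − 0.04193 × 2.24 = 0.2146768 mGal/m
Combined elevation correction = 0.2146768 × 1679.0 = 360.4 mGal

360.4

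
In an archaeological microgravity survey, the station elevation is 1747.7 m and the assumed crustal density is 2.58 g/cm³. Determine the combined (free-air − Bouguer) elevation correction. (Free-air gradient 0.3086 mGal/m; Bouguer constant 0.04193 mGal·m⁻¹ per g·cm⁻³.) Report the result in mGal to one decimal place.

350.3

Combined gradient = 0.3086 − 0.04193 × 2.58 = 0.2004206 mGal/m
Combined elevation correction = 0.2004206 × 1747.7 = 350.3 mGal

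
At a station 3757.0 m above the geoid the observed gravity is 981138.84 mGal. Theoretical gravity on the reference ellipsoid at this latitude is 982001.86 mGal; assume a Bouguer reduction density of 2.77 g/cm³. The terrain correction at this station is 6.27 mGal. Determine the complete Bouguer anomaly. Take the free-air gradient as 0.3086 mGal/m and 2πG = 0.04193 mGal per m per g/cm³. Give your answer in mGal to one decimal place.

Free-air correction = 0.3086 × 3757.0 = 1159.41 mGal
Free-air anomaly = 981138.84 − 982001.86 + (1159.41) = 296.39 mGal
Bouguer slab correction = 0.04193 × 2.77 × 3757.0 = 436.36 mGal
Simple Bouguer anomaly = 296.39 − (436.36) = -139.97 mGal
Complete Bouguer anomaly = -139.97 + 6.27 = -133.70 mGal

-133.7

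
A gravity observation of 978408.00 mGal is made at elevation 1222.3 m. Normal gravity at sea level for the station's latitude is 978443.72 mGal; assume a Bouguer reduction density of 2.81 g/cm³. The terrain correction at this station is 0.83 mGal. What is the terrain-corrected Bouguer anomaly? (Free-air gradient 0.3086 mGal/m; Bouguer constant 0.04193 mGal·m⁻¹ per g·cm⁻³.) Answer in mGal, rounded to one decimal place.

198.3

Free-air correction = 0.3086 × 1222.3 = 377.20 mGal
Free-air anomaly = 978408.00 − 978443.72 + (377.20) = 341.48 mGal
Bouguer slab correction = 0.04193 × 2.81 × 1222.3 = 144.02 mGal
Simple Bouguer anomaly = 341.48 − (144.02) = 197.46 mGal
Complete Bouguer anomaly = 197.46 + 0.83 = 198.29 mGal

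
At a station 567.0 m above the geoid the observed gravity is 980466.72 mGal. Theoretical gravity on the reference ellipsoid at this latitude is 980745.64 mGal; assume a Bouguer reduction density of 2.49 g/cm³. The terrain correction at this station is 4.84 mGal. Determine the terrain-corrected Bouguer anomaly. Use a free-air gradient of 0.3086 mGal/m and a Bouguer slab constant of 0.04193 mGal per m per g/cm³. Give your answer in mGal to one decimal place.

Free-air correction = 0.3086 × 567.0 = 174.98 mGal
Free-air anomaly = 980466.72 − 980745.64 + (174.98) = -103.94 mGal
Bouguer slab correction = 0.04193 × 2.49 × 567.0 = 59.20 mGal
Simple Bouguer anomaly = -103.94 − (59.20) = -163.14 mGal
Complete Bouguer anomaly = -163.14 + 4.84 = -158.30 mGal

-158.3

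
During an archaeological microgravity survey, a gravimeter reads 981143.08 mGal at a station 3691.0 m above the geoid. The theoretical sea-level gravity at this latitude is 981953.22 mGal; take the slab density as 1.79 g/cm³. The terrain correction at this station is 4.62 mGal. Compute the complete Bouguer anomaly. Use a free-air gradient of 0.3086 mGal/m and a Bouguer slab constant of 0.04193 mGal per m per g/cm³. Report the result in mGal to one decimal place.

56.5

Free-air correction = 0.3086 × 3691.0 = 1139.04 mGal
Free-air anomaly = 981143.08 − 981953.22 + (1139.04) = 328.90 mGal
Bouguer slab correction = 0.04193 × 1.79 × 3691.0 = 277.03 mGal
Simple Bouguer anomaly = 328.90 − (277.03) = 51.87 mGal
Complete Bouguer anomaly = 51.87 + 4.62 = 56.49 mGal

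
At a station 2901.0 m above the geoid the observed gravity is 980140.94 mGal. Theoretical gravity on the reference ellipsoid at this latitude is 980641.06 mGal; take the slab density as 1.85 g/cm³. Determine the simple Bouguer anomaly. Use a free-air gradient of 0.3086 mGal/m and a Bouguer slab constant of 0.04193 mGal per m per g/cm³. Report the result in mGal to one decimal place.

170.1

Free-air correction = 0.3086 × 2901.0 = 895.25 mGal
Free-air anomaly = 980140.94 − 980641.06 + (895.25) = 395.13 mGal
Bouguer slab correction = 0.04193 × 1.85 × 2901.0 = 225.03 mGal
Simple Bouguer anomaly = 395.13 − (225.03) = 170.10 mGal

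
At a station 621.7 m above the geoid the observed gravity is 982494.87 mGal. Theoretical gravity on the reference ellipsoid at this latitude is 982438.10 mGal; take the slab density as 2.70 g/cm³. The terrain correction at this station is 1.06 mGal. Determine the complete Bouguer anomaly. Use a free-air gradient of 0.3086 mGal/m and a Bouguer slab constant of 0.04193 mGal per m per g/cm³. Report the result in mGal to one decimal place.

Free-air correction = 0.3086 × 621.7 = 191.86 mGal
Free-air anomaly = 982494.87 − 982438.10 + (191.86) = 248.63 mGal
Bouguer slab correction = 0.04193 × 2.70 × 621.7 = 70.38 mGal
Simple Bouguer anomaly = 248.63 − (70.38) = 178.25 mGal
Complete Bouguer anomaly = 178.25 + 1.06 = 179.31 mGal

179.3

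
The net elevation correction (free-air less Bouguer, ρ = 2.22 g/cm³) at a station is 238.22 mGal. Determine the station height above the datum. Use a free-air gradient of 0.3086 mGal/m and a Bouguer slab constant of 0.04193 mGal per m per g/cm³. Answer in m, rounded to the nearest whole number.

Combined gradient = 0.3086 − 0.04193 × 2.22 = 0.2155154 mGal/m
h = 238.22 / 0.2155154 = 1105.35 m

1105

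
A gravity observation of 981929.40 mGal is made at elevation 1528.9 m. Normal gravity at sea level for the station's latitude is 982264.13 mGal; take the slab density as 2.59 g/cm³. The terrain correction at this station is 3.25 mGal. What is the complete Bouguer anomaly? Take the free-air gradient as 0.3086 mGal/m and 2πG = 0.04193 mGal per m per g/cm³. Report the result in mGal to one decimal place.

Free-air correction = 0.3086 × 1528.9 = 471.82 mGal
Free-air anomaly = 981929.40 − 982264.13 + (471.82) = 137.09 mGal
Bouguer slab correction = 0.04193 × 2.59 × 1528.9 = 166.04 mGal
Simple Bouguer anomaly = 137.09 − (166.04) = -28.95 mGal
Complete Bouguer anomaly = -28.95 + 3.25 = -25.70 mGal

-25.7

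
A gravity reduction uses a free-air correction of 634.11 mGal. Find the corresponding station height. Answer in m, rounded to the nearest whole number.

h = 634.11 / 0.3086 = 2054.80 m

2055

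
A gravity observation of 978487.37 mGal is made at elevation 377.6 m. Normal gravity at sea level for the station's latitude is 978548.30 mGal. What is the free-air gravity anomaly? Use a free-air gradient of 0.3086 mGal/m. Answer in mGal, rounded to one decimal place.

55.6

Free-air correction = 0.3086 × 377.6 = 116.53 mGal
Free-air anomaly = 978487.37 − 978548.30 + (116.53) = 55.60 mGal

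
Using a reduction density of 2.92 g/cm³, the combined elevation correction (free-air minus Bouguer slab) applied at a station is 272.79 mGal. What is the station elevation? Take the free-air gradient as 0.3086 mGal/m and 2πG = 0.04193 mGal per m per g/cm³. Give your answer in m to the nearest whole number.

1465

Combined gradient = 0.3086 − 0.04193 × 2.92 = 0.1861644 mGal/m
h = 272.79 / 0.1861644 = 1465.32 m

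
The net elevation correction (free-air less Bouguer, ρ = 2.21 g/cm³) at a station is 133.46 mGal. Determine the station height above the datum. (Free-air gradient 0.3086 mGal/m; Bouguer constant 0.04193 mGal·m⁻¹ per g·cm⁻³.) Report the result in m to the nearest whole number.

618

Combined gradient = 0.3086 − 0.04193 × 2.21 = 0.2159347 mGal/m
h = 133.46 / 0.2159347 = 618.06 m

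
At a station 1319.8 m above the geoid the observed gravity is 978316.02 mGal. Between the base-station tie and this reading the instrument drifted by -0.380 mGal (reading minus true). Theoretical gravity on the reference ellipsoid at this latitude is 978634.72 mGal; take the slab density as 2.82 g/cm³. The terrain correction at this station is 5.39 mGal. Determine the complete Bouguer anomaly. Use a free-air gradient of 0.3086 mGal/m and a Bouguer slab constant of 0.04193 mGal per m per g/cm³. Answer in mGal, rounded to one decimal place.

Drift-corrected reading = 978316.02 − (-0.380) = 978316.400 mGal
Free-air correction = 0.3086 × 1319.8 = 407.29 mGal
Free-air anomaly = 978316.400 − 978634.72 + (407.29) = 88.970 mGal
Bouguer slab correction = 0.04193 × 2.82 × 1319.8 = 156.06 mGal
Simple Bouguer anomaly = 88.970 − (156.06) = -67.090 mGal
Complete Bouguer anomaly = -67.090 + 5.39 = -61.700 mGal

-61.7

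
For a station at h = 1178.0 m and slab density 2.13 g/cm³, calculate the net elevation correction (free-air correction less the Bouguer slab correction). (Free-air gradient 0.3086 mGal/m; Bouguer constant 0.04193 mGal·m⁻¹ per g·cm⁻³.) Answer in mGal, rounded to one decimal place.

Combined gradient = 0.3086 − 0.04193 × 2.13 = 0.2192891 mGal/m
Combined elevation correction = 0.2192891 × 1178.0 = 258.3 mGal

258.3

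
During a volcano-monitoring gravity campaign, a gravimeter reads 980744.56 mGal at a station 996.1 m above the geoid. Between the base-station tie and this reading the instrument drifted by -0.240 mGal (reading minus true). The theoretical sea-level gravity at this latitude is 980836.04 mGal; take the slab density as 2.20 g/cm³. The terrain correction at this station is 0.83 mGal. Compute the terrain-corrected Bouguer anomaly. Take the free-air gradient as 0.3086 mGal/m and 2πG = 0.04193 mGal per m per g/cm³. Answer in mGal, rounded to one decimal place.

125.1

Drift-corrected reading = 980744.56 − (-0.240) = 980744.800 mGal
Free-air correction = 0.3086 × 996.1 = 307.40 mGal
Free-air anomaly = 980744.800 − 980836.04 + (307.40) = 216.160 mGal
Bouguer slab correction = 0.04193 × 2.20 × 996.1 = 91.89 mGal
Simple Bouguer anomaly = 216.160 − (91.89) = 124.270 mGal
Complete Bouguer anomaly = 124.270 + 0.83 = 125.100 mGal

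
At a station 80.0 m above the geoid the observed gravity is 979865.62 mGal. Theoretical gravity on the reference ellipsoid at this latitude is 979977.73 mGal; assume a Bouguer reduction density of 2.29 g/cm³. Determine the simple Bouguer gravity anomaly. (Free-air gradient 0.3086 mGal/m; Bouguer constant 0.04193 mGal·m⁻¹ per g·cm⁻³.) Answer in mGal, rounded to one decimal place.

-95.1

Free-air correction = 0.3086 × 80.0 = 24.69 mGal
Free-air anomaly = 979865.62 − 979977.73 + (24.69) = -87.42 mGal
Bouguer slab correction = 0.04193 × 2.29 × 80.0 = 7.68 mGal
Simple Bouguer anomaly = -87.42 − (7.68) = -95.10 mGal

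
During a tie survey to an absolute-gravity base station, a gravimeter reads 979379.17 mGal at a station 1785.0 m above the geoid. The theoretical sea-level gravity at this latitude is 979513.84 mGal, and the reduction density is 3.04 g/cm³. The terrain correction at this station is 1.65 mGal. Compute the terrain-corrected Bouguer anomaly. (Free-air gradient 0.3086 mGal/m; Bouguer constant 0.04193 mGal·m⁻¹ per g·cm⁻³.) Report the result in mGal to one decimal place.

190.3

Free-air correction = 0.3086 × 1785.0 = 550.85 mGal
Free-air anomaly = 979379.17 − 979513.84 + (550.85) = 416.18 mGal
Bouguer slab correction = 0.04193 × 3.04 × 1785.0 = 227.53 mGal
Simple Bouguer anomaly = 416.18 − (227.53) = 188.65 mGal
Complete Bouguer anomaly = 188.65 + 1.65 = 190.30 mGal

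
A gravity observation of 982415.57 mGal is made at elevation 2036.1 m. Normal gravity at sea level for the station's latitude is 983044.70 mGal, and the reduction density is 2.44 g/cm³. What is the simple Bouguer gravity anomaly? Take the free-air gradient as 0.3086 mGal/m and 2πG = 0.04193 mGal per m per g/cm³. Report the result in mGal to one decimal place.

-209.1

Free-air correction = 0.3086 × 2036.1 = 628.34 mGal
Free-air anomaly = 982415.57 − 983044.70 + (628.34) = -0.79 mGal
Bouguer slab correction = 0.04193 × 2.44 × 2036.1 = 208.31 mGal
Simple Bouguer anomaly = -0.79 − (208.31) = -209.10 mGal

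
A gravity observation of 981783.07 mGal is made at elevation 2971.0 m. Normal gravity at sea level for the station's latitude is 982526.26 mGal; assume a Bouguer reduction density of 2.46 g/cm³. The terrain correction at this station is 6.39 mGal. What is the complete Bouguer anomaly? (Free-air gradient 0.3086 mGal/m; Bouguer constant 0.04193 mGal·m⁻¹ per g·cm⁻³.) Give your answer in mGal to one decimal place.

-126.4

Free-air correction = 0.3086 × 2971.0 = 916.85 mGal
Free-air anomaly = 981783.07 − 982526.26 + (916.85) = 173.66 mGal
Bouguer slab correction = 0.04193 × 2.46 × 2971.0 = 306.45 mGal
Simple Bouguer anomaly = 173.66 − (306.45) = -132.79 mGal
Complete Bouguer anomaly = -132.79 + 6.39 = -126.40 mGal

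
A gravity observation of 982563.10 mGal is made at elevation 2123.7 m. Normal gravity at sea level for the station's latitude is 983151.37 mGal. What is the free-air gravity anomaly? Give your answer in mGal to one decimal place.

67.1

Free-air correction = 0.3086 × 2123.7 = 655.37 mGal
Free-air anomaly = 982563.10 − 983151.37 + (655.37) = 67.10 mGal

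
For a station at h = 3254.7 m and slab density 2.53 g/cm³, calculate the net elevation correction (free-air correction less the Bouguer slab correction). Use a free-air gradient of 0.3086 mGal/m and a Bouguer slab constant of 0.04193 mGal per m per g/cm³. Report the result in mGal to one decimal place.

Combined gradient = 0.3086 − 0.04193 × 2.53 = 0.2025171 mGal/m
Combined elevation correction = 0.2025171 × 3254.7 = 659.1 mGal

659.1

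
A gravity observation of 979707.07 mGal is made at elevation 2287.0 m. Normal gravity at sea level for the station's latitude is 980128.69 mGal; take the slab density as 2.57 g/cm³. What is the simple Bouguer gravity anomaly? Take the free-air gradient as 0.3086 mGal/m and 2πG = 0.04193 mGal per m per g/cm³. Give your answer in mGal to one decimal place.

37.7

Free-air correction = 0.3086 × 2287.0 = 705.77 mGal
Free-air anomaly = 979707.07 − 980128.69 + (705.77) = 284.15 mGal
Bouguer slab correction = 0.04193 × 2.57 × 2287.0 = 246.45 mGal
Simple Bouguer anomaly = 284.15 − (246.45) = 37.70 mGal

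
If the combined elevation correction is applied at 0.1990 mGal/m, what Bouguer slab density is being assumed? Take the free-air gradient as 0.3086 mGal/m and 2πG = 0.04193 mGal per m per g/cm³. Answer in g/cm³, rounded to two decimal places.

2.61

0.1990 = 0.3086 − 0.04193 × ρ
ρ = (0.3086 − 0.1990) / 0.04193 = 2.61 g/cm³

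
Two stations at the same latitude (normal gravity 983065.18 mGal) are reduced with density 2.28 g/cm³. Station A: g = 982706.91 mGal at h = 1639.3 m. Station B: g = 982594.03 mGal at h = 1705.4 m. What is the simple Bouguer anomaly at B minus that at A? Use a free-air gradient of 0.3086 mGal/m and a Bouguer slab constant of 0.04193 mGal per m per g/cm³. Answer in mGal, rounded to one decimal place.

-98.8

Δg_SB(A) = 982706.91 − 983065.18 + 0.3086×1639.3 − 0.04193×2.28×1639.3 = -9.10 mGal
Δg_SB(B) = 982594.03 − 983065.18 + 0.3086×1705.4 − 0.04193×2.28×1705.4 = -107.90 mGal
Difference = -107.90 − (-9.10) = -98.80 mGal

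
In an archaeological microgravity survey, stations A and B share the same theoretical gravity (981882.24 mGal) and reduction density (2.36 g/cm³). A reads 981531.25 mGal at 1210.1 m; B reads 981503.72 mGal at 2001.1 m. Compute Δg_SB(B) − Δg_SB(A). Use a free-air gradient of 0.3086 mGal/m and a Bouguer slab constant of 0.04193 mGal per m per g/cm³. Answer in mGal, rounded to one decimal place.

138.3

Δg_SB(A) = 981531.25 − 981882.24 + 0.3086×1210.1 − 0.04193×2.36×1210.1 = -97.30 mGal
Δg_SB(B) = 981503.72 − 981882.24 + 0.3086×2001.1 − 0.04193×2.36×2001.1 = 41.00 mGal
Difference = 41.00 − (-97.30) = 138.30 mGal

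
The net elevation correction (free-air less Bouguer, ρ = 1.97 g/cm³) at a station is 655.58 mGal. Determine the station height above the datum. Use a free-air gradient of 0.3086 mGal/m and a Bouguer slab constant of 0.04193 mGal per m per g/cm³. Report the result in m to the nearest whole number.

Combined gradient = 0.3086 − 0.04193 × 1.97 = 0.2259979 mGal/m
h = 655.58 / 0.2259979 = 2900.82 m

2901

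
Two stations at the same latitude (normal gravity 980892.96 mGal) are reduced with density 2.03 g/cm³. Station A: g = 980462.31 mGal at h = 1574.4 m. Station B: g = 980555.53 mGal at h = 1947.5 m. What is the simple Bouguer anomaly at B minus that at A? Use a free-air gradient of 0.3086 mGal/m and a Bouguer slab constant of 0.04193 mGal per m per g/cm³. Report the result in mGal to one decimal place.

Δg_SB(A) = 980462.31 − 980892.96 + 0.3086×1574.4 − 0.04193×2.03×1574.4 = -78.80 mGal
Δg_SB(B) = 980555.53 − 980892.96 + 0.3086×1947.5 − 0.04193×2.03×1947.5 = 97.80 mGal
Difference = 97.80 − (-78.80) = 176.60 mGal

176.6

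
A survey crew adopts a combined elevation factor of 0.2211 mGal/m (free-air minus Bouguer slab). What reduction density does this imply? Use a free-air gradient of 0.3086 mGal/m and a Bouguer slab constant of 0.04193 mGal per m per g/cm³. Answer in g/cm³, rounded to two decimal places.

0.2211 = 0.3086 − 0.04193 × ρ
ρ = (0.3086 − 0.2211) / 0.04193 = 2.09 g/cm³

2.09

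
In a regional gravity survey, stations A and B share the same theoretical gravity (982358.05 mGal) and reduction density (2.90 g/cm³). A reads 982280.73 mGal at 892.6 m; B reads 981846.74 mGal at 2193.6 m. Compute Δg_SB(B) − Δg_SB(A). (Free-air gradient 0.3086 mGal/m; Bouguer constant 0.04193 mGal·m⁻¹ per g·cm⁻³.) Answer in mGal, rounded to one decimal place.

Δg_SB(A) = 982280.73 − 982358.05 + 0.3086×892.6 − 0.04193×2.90×892.6 = 89.60 mGal
Δg_SB(B) = 981846.74 − 982358.05 + 0.3086×2193.6 − 0.04193×2.90×2193.6 = -101.10 mGal
Difference = -101.10 − (89.60) = -190.70 mGal

-190.7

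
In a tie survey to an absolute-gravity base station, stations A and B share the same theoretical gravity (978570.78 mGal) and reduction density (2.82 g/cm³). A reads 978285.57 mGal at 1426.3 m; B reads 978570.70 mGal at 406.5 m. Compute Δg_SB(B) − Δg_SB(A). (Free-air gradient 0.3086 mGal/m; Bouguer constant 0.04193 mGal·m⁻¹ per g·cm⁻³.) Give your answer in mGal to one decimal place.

91.0

Δg_SB(A) = 978285.57 − 978570.78 + 0.3086×1426.3 − 0.04193×2.82×1426.3 = -13.70 mGal
Δg_SB(B) = 978570.70 − 978570.78 + 0.3086×406.5 − 0.04193×2.82×406.5 = 77.30 mGal
Difference = 77.30 − (-13.70) = 91.00 mGal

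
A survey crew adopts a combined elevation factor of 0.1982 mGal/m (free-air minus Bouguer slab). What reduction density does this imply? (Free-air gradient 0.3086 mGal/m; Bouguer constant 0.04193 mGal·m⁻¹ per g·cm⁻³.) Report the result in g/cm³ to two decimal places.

0.1982 = 0.3086 − 0.04193 × ρ
ρ = (0.3086 − 0.1982) / 0.04193 = 2.63 g/cm³

2.63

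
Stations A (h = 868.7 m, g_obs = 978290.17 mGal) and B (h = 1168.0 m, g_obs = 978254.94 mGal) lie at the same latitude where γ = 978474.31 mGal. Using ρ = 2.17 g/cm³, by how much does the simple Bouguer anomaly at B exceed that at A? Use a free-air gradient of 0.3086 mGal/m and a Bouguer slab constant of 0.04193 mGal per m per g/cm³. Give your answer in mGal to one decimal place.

29.9

Δg_SB(A) = 978290.17 − 978474.31 + 0.3086×868.7 − 0.04193×2.17×868.7 = 4.90 mGal
Δg_SB(B) = 978254.94 − 978474.31 + 0.3086×1168.0 − 0.04193×2.17×1168.0 = 34.80 mGal
Difference = 34.80 − (4.90) = 29.90 mGal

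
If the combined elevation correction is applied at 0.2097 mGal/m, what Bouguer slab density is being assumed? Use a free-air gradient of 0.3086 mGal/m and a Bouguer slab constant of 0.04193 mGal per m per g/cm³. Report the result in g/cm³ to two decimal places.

0.2097 = 0.3086 − 0.04193 × ρ
ρ = (0.3086 − 0.2097) / 0.04193 = 2.36 g/cm³

2.36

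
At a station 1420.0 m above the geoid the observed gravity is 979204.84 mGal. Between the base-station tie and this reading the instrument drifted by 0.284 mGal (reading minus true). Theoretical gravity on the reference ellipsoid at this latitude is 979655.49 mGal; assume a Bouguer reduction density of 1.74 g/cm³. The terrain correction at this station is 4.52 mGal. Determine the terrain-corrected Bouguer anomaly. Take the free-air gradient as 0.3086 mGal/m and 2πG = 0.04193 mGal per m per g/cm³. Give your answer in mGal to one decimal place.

-111.8

Drift-corrected reading = 979204.84 − (0.284) = 979204.556 mGal
Free-air correction = 0.3086 × 1420.0 = 438.21 mGal
Free-air anomaly = 979204.556 − 979655.49 + (438.21) = -12.724 mGal
Bouguer slab correction = 0.04193 × 1.74 × 1420.0 = 103.60 mGal
Simple Bouguer anomaly = -12.724 − (103.60) = -116.324 mGal
Complete Bouguer anomaly = -116.324 + 4.52 = -111.804 mGal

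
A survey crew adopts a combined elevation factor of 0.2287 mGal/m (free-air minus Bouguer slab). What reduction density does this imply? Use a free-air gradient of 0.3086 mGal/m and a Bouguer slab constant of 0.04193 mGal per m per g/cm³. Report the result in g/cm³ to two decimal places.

1.91

0.2287 = 0.3086 − 0.04193 × ρ
ρ = (0.3086 − 0.2287) / 0.04193 = 1.91 g/cm³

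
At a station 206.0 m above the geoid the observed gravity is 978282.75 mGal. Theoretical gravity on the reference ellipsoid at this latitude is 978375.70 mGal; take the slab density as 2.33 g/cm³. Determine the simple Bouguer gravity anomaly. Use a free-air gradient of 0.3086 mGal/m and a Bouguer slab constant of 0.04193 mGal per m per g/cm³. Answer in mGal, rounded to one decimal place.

Free-air correction = 0.3086 × 206.0 = 63.57 mGal
Free-air anomaly = 978282.75 − 978375.70 + (63.57) = -29.38 mGal
Bouguer slab correction = 0.04193 × 2.33 × 206.0 = 20.13 mGal
Simple Bouguer anomaly = -29.38 − (20.13) = -49.51 mGal

-49.5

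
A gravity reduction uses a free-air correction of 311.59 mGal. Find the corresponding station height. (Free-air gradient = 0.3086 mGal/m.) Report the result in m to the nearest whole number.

1010

h = 311.59 / 0.3086 = 1009.69 m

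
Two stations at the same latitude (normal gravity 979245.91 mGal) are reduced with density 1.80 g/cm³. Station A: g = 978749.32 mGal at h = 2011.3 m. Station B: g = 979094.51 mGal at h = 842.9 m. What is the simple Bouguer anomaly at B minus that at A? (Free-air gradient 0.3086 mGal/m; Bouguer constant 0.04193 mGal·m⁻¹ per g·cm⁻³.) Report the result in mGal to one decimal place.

72.8

Δg_SB(A) = 978749.32 − 979245.91 + 0.3086×2011.3 − 0.04193×1.80×2011.3 = -27.70 mGal
Δg_SB(B) = 979094.51 − 979245.91 + 0.3086×842.9 − 0.04193×1.80×842.9 = 45.10 mGal
Difference = 45.10 − (-27.70) = 72.80 mGal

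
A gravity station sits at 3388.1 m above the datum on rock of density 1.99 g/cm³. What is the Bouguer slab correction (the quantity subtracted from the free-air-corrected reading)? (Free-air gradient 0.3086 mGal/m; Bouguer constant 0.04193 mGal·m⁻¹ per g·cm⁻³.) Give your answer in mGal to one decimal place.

282.7

Bouguer slab correction = 0.04193 × 1.99 × 3388.1 = 282.7 mGal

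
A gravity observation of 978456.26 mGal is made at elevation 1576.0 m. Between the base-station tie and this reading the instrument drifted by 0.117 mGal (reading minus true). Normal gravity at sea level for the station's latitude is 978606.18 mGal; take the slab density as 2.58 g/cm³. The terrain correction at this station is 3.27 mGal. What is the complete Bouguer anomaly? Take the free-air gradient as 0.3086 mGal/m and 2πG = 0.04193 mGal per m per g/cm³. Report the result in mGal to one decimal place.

Drift-corrected reading = 978456.26 − (0.117) = 978456.143 mGal
Free-air correction = 0.3086 × 1576.0 = 486.35 mGal
Free-air anomaly = 978456.143 − 978606.18 + (486.35) = 336.313 mGal
Bouguer slab correction = 0.04193 × 2.58 × 1576.0 = 170.49 mGal
Simple Bouguer anomaly = 336.313 − (170.49) = 165.823 mGal
Complete Bouguer anomaly = 165.823 + 3.27 = 169.093 mGal

169.1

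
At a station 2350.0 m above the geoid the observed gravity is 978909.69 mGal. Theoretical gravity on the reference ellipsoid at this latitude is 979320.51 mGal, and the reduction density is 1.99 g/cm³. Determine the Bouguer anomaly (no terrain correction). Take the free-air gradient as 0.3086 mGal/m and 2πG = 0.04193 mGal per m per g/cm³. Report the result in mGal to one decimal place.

Free-air correction = 0.3086 × 2350.0 = 725.21 mGal
Free-air anomaly = 978909.69 − 979320.51 + (725.21) = 314.39 mGal
Bouguer slab correction = 0.04193 × 1.99 × 2350.0 = 196.09 mGal
Simple Bouguer anomaly = 314.39 − (196.09) = 118.30 mGal

118.3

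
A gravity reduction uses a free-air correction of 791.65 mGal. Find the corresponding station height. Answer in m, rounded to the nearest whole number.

h = 791.65 / 0.3086 = 2565.29 m

2565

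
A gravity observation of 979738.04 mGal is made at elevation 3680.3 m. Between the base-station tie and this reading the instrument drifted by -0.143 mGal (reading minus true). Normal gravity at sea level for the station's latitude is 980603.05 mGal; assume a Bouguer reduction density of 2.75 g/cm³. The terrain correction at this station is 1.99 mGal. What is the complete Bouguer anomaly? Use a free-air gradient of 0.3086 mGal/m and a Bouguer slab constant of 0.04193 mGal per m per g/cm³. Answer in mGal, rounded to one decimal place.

-151.5

Drift-corrected reading = 979738.04 − (-0.143) = 979738.183 mGal
Free-air correction = 0.3086 × 3680.3 = 1135.74 mGal
Free-air anomaly = 979738.183 − 980603.05 + (1135.74) = 270.873 mGal
Bouguer slab correction = 0.04193 × 2.75 × 3680.3 = 424.37 mGal
Simple Bouguer anomaly = 270.873 − (424.37) = -153.497 mGal
Complete Bouguer anomaly = -153.497 + 1.99 = -151.507 mGal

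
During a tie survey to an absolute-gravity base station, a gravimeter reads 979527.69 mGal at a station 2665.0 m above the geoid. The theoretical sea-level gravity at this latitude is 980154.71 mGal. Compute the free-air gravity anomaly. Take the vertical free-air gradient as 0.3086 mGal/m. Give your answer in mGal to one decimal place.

195.4

Free-air correction = 0.3086 × 2665.0 = 822.42 mGal
Free-air anomaly = 979527.69 − 980154.71 + (822.42) = 195.40 mGal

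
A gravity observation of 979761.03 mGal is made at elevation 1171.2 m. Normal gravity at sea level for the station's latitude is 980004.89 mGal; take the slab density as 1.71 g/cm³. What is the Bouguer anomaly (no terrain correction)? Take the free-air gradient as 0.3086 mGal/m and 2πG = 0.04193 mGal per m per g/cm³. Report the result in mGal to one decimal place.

Free-air correction = 0.3086 × 1171.2 = 361.43 mGal
Free-air anomaly = 979761.03 − 980004.89 + (361.43) = 117.57 mGal
Bouguer slab correction = 0.04193 × 1.71 × 1171.2 = 83.98 mGal
Simple Bouguer anomaly = 117.57 − (83.98) = 33.59 mGal

33.6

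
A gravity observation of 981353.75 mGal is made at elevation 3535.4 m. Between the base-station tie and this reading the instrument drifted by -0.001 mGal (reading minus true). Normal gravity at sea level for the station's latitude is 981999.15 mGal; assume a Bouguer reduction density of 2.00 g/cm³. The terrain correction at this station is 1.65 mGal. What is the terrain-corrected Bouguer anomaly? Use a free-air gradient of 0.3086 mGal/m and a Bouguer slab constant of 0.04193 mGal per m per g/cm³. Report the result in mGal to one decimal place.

150.8

Drift-corrected reading = 981353.75 − (-0.001) = 981353.751 mGal
Free-air correction = 0.3086 × 3535.4 = 1091.02 mGal
Free-air anomaly = 981353.751 − 981999.15 + (1091.02) = 445.621 mGal
Bouguer slab correction = 0.04193 × 2.00 × 3535.4 = 296.48 mGal
Simple Bouguer anomaly = 445.621 − (296.48) = 149.141 mGal
Complete Bouguer anomaly = 149.141 + 1.65 = 150.791 mGal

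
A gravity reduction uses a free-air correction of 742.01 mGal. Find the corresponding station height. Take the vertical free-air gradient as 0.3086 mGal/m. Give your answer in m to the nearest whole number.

2404

h = 742.01 / 0.3086 = 2404.44 m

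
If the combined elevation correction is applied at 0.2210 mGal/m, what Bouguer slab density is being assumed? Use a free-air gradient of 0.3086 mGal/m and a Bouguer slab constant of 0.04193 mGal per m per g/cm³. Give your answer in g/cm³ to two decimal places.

0.2210 = 0.3086 − 0.04193 × ρ
ρ = (0.3086 − 0.2210) / 0.04193 = 2.09 g/cm³

2.09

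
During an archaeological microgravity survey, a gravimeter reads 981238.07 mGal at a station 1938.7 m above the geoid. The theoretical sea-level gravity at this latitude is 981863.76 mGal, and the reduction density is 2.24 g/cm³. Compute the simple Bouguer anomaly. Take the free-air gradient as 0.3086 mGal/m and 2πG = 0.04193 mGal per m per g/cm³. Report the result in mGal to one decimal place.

Free-air correction = 0.3086 × 1938.7 = 598.28 mGal
Free-air anomaly = 981238.07 − 981863.76 + (598.28) = -27.41 mGal
Bouguer slab correction = 0.04193 × 2.24 × 1938.7 = 182.09 mGal
Simple Bouguer anomaly = -27.41 − (182.09) = -209.50 mGal

-209.5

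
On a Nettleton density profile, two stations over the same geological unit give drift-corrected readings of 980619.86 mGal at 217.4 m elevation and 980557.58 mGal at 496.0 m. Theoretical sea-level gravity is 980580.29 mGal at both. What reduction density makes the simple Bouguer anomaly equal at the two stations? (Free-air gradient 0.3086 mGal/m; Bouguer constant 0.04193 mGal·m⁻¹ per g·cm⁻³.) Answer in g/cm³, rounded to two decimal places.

2.03

Δg_obs = 980557.58 − 980619.86 = -62.28 mGal over Δh = 496.0 − 217.4 = 278.6 m
Equal Bouguer anomalies ⇒ Δg_obs + (0.3086 − 0.04193ρ)·Δh = 0
0.3086 − 0.04193ρ = −Δg_obs/Δh = 0.22355
ρ = (0.3086 − 0.22355) / 0.04193 = 2.03 g/cm³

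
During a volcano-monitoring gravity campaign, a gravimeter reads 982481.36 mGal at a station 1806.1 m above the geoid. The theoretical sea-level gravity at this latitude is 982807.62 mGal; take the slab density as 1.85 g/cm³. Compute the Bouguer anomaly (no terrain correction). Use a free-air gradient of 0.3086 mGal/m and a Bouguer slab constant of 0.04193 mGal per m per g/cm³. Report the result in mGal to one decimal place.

Free-air correction = 0.3086 × 1806.1 = 557.36 mGal
Free-air anomaly = 982481.36 − 982807.62 + (557.36) = 231.10 mGal
Bouguer slab correction = 0.04193 × 1.85 × 1806.1 = 140.10 mGal
Simple Bouguer anomaly = 231.10 − (140.10) = 91.00 mGal

91.0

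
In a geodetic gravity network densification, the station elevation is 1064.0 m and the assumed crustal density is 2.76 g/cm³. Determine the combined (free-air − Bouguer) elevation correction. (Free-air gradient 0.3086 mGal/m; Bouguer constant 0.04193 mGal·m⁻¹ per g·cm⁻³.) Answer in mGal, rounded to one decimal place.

205.2

Combined gradient = 0.3086 − 0.04193 × 2.76 = 0.1928732 mGal/m
Combined elevation correction = 0.1928732 × 1064.0 = 205.2 mGal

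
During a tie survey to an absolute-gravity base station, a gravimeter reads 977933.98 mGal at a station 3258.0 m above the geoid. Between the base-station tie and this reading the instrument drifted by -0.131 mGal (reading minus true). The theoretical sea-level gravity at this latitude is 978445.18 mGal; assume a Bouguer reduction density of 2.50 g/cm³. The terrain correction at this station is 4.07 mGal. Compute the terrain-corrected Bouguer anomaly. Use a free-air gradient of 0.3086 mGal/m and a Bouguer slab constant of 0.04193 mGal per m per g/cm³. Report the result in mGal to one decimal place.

Drift-corrected reading = 977933.98 − (-0.131) = 977934.111 mGal
Free-air correction = 0.3086 × 3258.0 = 1005.42 mGal
Free-air anomaly = 977934.111 − 978445.18 + (1005.42) = 494.351 mGal
Bouguer slab correction = 0.04193 × 2.50 × 3258.0 = 341.52 mGal
Simple Bouguer anomaly = 494.351 − (341.52) = 152.831 mGal
Complete Bouguer anomaly = 152.831 + 4.07 = 156.901 mGal

156.9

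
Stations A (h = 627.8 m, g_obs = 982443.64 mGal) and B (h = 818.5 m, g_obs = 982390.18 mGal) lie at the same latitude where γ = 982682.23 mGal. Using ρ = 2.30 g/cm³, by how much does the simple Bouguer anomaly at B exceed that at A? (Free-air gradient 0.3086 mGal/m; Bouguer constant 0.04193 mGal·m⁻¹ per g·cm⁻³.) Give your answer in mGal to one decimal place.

Δg_SB(A) = 982443.64 − 982682.23 + 0.3086×627.8 − 0.04193×2.30×627.8 = -105.40 mGal
Δg_SB(B) = 982390.18 − 982682.23 + 0.3086×818.5 − 0.04193×2.30×818.5 = -118.40 mGal
Difference = -118.40 − (-105.40) = -13.00 mGal

-13.0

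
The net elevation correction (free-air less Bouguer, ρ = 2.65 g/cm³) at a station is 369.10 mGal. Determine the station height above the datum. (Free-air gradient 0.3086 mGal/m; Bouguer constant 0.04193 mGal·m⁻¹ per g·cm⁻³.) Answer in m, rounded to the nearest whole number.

Combined gradient = 0.3086 − 0.04193 × 2.65 = 0.1974855 mGal/m
h = 369.10 / 0.1974855 = 1869.00 m

1869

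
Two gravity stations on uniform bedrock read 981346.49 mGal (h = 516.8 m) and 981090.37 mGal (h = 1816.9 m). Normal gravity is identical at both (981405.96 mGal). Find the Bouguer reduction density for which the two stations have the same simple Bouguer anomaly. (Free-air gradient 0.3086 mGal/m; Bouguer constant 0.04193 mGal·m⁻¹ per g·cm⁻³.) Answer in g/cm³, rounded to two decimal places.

Δg_obs = 981090.37 − 981346.49 = -256.12 mGal over Δh = 1816.9 − 516.8 = 1300.1 m
Equal Bouguer anomalies ⇒ Δg_obs + (0.3086 − 0.04193ρ)·Δh = 0
0.3086 − 0.04193ρ = −Δg_obs/Δh = 0.19700
ρ = (0.3086 − 0.19700) / 0.04193 = 2.66 g/cm³

2.66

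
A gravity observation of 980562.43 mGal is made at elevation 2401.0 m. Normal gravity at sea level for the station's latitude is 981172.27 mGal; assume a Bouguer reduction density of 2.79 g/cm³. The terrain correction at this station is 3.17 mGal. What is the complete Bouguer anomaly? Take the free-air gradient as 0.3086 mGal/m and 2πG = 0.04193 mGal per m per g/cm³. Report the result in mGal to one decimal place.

Free-air correction = 0.3086 × 2401.0 = 740.95 mGal
Free-air anomaly = 980562.43 − 981172.27 + (740.95) = 131.11 mGal
Bouguer slab correction = 0.04193 × 2.79 × 2401.0 = 280.88 mGal
Simple Bouguer anomaly = 131.11 − (280.88) = -149.77 mGal
Complete Bouguer anomaly = -149.77 + 3.17 = -146.60 mGal

-146.6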